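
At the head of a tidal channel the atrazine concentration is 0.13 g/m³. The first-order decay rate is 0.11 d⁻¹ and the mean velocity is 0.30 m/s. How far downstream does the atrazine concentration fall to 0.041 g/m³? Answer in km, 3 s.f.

From C = C₀·e^(−kt), t = ln(C₀/C)/k = ln(0.13/0.041)/0.11 = 1.154/0.11 = 10.49 d.
Distance = v·t = 0.30 m/s × 9.064e+05 s = 2.719e+05 m = 271.9 km.

272 km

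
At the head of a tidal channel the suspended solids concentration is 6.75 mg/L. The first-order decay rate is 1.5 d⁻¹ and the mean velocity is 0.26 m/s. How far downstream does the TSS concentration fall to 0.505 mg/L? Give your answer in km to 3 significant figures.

38.8 km

From C = C₀·e^(−kt), t = ln(C₀/C)/k = ln(6.75/0.505)/1.5 = 2.593/1.5 = 1.728 d.
Distance = v·t = 0.26 m/s × 1.493e+05 s = 3.883e+04 m = 38.83 km.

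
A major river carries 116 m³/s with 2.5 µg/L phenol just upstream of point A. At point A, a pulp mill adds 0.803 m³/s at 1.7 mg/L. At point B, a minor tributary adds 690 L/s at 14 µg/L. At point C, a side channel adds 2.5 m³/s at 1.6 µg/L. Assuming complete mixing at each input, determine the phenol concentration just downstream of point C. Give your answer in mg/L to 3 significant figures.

0.0139 mg/L

2.5 µg/L = 0.0025 mg/L.
After input A: C = (116·0.0025 + 0.803·1.7) / 116.8 = 0.01417 mg/L.
690 L/s = 0.69 m³/s.
14 µg/L = 0.014 mg/L.
After input B: C = (116.8·0.01417 + 0.69·0.014) / 117.5 = 0.01417 mg/L.
1.6 µg/L = 0.0016 mg/L.
After input C: C = (117.5·0.01417 + 2.5·0.0016) / 120 = 0.01391 mg/L.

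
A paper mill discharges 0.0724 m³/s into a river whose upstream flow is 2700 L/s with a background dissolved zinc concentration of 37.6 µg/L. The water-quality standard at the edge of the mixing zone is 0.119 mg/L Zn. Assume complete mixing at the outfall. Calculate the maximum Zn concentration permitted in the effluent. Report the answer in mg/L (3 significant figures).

3.15 mg/L

2700 L/s = 2.7 m³/s.
37.6 µg/L = 0.0376 mg/L.
Mass balance: 0.119·2.772 = 0.0724·Cₑ + 2.7·0.0376.
Cₑ = (0.3299 − 0.1015) / 0.0724 = 3.155 mg/L.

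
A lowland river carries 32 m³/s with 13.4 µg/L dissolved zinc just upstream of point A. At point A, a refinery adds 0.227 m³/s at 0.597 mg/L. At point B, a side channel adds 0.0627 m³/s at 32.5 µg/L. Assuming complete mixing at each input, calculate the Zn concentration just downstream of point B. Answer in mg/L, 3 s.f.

13.4 µg/L = 0.0134 mg/L.
After input A: C = (32·0.0134 + 0.227·0.597) / 32.23 = 0.01751 mg/L.
32.5 µg/L = 0.0325 mg/L.
After input B: C = (32.23·0.01751 + 0.0627·0.0325) / 32.29 = 0.01754 mg/L.

0.0175 mg/L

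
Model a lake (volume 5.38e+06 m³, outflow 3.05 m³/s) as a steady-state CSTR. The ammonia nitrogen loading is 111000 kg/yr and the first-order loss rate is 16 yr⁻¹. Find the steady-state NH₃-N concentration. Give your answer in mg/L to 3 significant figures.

0.609 mg/L

Outflow Q = 3.05 m³/s × 3.156e+07 s/yr = 9.625e+07 m³/yr.
Steady-state CSTR mass balance: W = Q·C + k·V·C, so C = W/(Q + kV).
Q + kV = 9.625e+07 + 16·5.38e+06 = 1.823e+08 m³/yr.
C = 111000/1.823e+08 = 0.0006088 kg/m³ = 0.6088 mg/L.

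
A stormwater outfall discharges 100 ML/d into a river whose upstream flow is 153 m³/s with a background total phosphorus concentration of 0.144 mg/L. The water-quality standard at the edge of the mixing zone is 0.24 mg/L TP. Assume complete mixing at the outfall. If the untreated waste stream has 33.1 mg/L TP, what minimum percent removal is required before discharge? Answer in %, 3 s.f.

60.9 %

100 ML/d = 1.157 m³/s.
Mass balance: 0.24·154.2 = 1.157·Cₑ + 153·0.144.
Cₑ = (37 − 22.03) / 1.157 = 12.93 mg/L.
Required removal = 1 − 12.93/33.1 = 60.94 %.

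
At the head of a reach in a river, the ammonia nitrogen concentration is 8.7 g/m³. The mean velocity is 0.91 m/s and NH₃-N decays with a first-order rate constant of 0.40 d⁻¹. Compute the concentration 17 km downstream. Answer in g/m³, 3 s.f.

7.98 g/m³

Travel time t = 17 km / 0.91 m/s = 1.7e+04/0.91 = 1.868e+04 s = 0.2162 d.
First-order decay: C = 8.7·exp(−0.40·0.2162) = 8.7·0.9171 = 7.979 g/m³.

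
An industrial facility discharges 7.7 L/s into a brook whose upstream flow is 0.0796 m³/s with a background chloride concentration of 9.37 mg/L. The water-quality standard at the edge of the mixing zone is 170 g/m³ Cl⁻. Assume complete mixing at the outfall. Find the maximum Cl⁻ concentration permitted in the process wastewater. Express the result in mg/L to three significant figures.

1830 mg/L

7.7 L/s = 0.0077 m³/s.
Mass balance: 170·0.0873 = 0.0077·Cₑ + 0.0796·9.37.
Cₑ = (14.84 − 0.7459) / 0.0077 = 1831 mg/L.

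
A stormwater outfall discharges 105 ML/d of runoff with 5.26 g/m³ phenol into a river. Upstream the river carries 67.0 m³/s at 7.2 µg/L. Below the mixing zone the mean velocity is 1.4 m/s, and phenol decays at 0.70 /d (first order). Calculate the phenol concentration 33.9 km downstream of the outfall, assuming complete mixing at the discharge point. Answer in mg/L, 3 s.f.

105 ML/d = 1.215 m³/s.
7.2 µg/L = 0.0072 mg/L.
After complete mixing, C₀ = (1.215·5.26 + 67·0.0072) / 68.22 = 0.1008 mg/L.
Travel time t = 3.39e+04 m / 1.4 m/s = 2.421e+04 s = 0.2803 d.
C = 0.1008·exp(−0.70·0.2803) = 0.1008·0.8219 = 0.08283 mg/L.

0.0828 mg/L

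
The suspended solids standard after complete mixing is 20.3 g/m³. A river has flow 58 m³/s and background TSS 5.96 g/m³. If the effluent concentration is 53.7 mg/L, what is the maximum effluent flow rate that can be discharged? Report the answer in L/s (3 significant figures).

24900 L/s

Mass balance at complete mixing: C_std·(Q_w + Q_r) = Q_w·C_e + Q_r·C_b.
Rearranging, Q_w = Q_r·(C_std − C_b)/(C_e − C_std) = 58·(20.3 − 5.96) / (53.7 − 20.3) = 24.9 m³/s.
= 2.49e+04 L/s.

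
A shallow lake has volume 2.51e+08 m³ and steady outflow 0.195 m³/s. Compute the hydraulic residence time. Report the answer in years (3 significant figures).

Q = 0.195 m³/s × 3.156e+07 s/yr = 6.154e+06 m³/yr.
Hydraulic residence time τ = V/Q = 2.51e+08/6.154e+06 = 40.79 yr.

40.8 yr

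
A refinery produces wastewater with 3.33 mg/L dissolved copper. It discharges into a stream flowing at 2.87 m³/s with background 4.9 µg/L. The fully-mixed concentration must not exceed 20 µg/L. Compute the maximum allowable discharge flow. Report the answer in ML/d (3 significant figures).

1.13 ML/d

4.9 µg/L = 0.0049 mg/L.
20 µg/L = 0.02 mg/L.
Mass balance at complete mixing: C_std·(Q_w + Q_r) = Q_w·C_e + Q_r·C_b.
Rearranging, Q_w = Q_r·(C_std − C_b)/(C_e − C_std) = 2.87·(0.02 − 0.0049) / (3.33 − 0.02) = 0.01309 m³/s.
= 1.131 ML/d.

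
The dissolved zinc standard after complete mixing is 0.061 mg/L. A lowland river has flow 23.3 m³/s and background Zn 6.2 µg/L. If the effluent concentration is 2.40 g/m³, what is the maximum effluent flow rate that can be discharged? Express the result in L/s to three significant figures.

6.2 µg/L = 0.0062 mg/L.
Mass balance at complete mixing: C_std·(Q_w + Q_r) = Q_w·C_e + Q_r·C_b.
Rearranging, Q_w = Q_r·(C_std − C_b)/(C_e − C_std) = 23.3·(0.061 − 0.0062) / (2.4 − 0.061) = 0.5459 m³/s.
= 545.9 L/s.

546 L/s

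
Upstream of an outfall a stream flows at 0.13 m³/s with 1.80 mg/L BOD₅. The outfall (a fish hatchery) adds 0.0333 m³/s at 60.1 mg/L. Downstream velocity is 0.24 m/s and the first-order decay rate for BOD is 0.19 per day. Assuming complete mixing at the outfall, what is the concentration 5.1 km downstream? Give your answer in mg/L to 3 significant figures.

After complete mixing, C₀ = (0.0333·60.1 + 0.13·1.8) / 0.1633 = 13.69 mg/L.
Travel time t = 5100 m / 0.24 m/s = 2.125e+04 s = 0.2459 d.
C = 13.69·exp(−0.19·0.2459) = 13.69·0.9543 = 13.06 mg/L.

13.1 mg/L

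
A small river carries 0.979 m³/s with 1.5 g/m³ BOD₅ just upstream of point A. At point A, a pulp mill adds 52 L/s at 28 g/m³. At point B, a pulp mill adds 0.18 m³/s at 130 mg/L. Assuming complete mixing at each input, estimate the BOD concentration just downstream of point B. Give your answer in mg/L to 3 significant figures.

52 L/s = 0.052 m³/s.
After input A: C = (0.979·1.5 + 0.052·28) / 1.031 = 2.837 mg/L.
After input B: C = (1.031·2.837 + 0.18·130) / 1.211 = 21.74 mg/L.

21.7 mg/L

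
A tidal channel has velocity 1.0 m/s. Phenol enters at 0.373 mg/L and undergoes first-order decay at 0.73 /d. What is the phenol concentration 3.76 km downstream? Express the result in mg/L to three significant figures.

Travel time t = 3.76 km / 1.0 m/s = 3760/1.0 = 3760 s = 0.04352 d.
First-order decay: C = 0.373·exp(−0.73·0.04352) = 0.373·0.9687 = 0.3613 mg/L.

0.361 mg/L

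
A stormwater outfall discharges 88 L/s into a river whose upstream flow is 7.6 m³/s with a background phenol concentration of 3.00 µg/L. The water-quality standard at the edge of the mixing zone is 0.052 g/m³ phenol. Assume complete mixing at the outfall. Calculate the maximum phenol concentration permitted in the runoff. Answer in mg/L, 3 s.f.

4.28 mg/L

88 L/s = 0.088 m³/s.
3.00 µg/L = 0.003 mg/L.
Mass balance: 0.052·7.688 = 0.088·Cₑ + 7.6·0.003.
Cₑ = (0.3998 − 0.0228) / 0.088 = 4.284 mg/L.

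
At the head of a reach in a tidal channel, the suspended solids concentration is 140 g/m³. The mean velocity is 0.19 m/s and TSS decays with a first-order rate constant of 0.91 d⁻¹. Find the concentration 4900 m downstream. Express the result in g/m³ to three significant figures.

Travel time t = 4900 m / 0.19 m/s = 4900/0.19 = 2.579e+04 s = 0.2985 d.
First-order decay: C = 140·exp(−0.91·0.2985) = 140·0.7621 = 106.7 g/m³.

107 g/m³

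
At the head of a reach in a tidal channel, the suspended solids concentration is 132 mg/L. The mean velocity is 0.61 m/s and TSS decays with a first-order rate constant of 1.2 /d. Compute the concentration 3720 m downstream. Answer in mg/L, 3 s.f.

Travel time t = 3720 m / 0.61 m/s = 3720/0.61 = 6098 s = 0.07058 d.
First-order decay: C = 132·exp(−1.2·0.07058) = 132·0.9188 = 121.3 mg/L.

121 mg/L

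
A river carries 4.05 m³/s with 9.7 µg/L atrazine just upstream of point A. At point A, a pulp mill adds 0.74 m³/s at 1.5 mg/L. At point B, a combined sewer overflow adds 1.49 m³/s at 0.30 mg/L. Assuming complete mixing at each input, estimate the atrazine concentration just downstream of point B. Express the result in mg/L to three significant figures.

9.7 µg/L = 0.0097 mg/L.
After input A: C = (4.05·0.0097 + 0.74·1.5) / 4.79 = 0.2399 mg/L.
After input B: C = (4.79·0.2399 + 1.49·0.3) / 6.28 = 0.2542 mg/L.

0.254 mg/L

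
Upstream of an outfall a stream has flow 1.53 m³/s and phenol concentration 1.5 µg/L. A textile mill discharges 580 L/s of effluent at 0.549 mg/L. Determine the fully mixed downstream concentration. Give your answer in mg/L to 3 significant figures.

580 L/s = 0.58 m³/s.
1.5 µg/L = 0.0015 mg/L.
Conservation of mass across the mixing zone: C = (0.58·0.549 + 1.53·0.0015) / (0.58 + 1.53) = 0.3207/2.11 = 0.152 mg/L.

0.152 mg/L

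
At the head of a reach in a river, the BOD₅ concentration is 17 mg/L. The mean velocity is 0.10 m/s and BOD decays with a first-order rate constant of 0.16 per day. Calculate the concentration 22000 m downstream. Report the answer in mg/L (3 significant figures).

Travel time t = 22000 m / 0.10 m/s = 2.2e+04/0.10 = 2.2e+05 s = 2.546 d.
First-order decay: C = 17·exp(−0.16·2.546) = 17·0.6654 = 11.31 mg/L.

11.3 mg/L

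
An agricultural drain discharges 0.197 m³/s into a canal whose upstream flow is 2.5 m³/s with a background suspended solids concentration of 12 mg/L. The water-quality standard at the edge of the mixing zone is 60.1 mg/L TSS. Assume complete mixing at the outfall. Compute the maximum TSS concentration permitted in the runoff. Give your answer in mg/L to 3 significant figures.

Mass balance: 60.1·2.697 = 0.197·Cₑ + 2.5·12.
Cₑ = (162.1 − 30) / 0.197 = 670.5 mg/L.

671 mg/L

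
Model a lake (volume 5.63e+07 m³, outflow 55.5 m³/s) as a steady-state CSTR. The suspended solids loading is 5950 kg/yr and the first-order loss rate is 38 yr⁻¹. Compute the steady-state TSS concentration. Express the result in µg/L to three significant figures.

1.53 µg/L

Outflow Q = 55.5 m³/s × 3.156e+07 s/yr = 1.751e+09 m³/yr.
Steady-state CSTR mass balance: W = Q·C + k·V·C, so C = W/(Q + kV).
Q + kV = 1.751e+09 + 38·5.63e+07 = 3.891e+09 m³/yr.
C = 5950/3.891e+09 = 1.529e-06 kg/m³ = 0.001529 mg/L = 1.529 µg/L.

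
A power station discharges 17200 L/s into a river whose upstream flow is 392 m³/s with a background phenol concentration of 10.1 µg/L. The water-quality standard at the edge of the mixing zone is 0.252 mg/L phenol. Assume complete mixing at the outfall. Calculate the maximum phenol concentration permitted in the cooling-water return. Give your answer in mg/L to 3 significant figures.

17200 L/s = 17.2 m³/s.
10.1 µg/L = 0.0101 mg/L.
Mass balance: 0.252·409.2 = 17.2·Cₑ + 392·0.0101.
Cₑ = (103.1 − 3.959) / 17.2 = 5.765 mg/L.

5.77 mg/L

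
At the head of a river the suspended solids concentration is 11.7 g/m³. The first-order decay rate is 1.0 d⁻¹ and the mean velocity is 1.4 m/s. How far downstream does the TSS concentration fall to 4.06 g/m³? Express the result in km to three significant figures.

128 km

From C = C₀·e^(−kt), t = ln(C₀/C)/k = ln(11.7/4.06)/1.0 = 1.058/1.0 = 1.058 d.
Distance = v·t = 1.4 m/s × 9.145e+04 s = 1.28e+05 m = 128 km.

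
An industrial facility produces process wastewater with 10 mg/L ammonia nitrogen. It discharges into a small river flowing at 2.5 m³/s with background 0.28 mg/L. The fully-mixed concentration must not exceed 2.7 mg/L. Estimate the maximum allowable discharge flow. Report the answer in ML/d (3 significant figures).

71.6 ML/d

Mass balance at complete mixing: C_std·(Q_w + Q_r) = Q_w·C_e + Q_r·C_b.
Rearranging, Q_w = Q_r·(C_std − C_b)/(C_e − C_std) = 2.5·(2.7 − 0.28) / (10 − 2.7) = 0.8288 m³/s.
= 71.61 ML/d.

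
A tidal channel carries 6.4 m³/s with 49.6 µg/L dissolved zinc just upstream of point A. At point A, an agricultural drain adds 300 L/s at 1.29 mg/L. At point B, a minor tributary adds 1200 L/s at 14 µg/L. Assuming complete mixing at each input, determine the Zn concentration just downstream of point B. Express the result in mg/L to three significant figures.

0.0913 mg/L

49.6 µg/L = 0.0496 mg/L.
300 L/s = 0.3 m³/s.
After input A: C = (6.4·0.0496 + 0.3·1.29) / 6.7 = 0.1051 mg/L.
1200 L/s = 1.2 m³/s.
14 µg/L = 0.014 mg/L.
After input B: C = (6.7·0.1051 + 1.2·0.014) / 7.9 = 0.0913 mg/L.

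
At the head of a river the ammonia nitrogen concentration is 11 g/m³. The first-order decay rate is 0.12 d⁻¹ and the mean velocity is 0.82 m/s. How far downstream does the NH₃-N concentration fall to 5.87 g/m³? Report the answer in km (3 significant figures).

From C = C₀·e^(−kt), t = ln(C₀/C)/k = ln(11/5.87)/0.12 = 0.628/0.12 = 5.234 d.
Distance = v·t = 0.82 m/s × 4.522e+05 s = 3.708e+05 m = 370.8 km.

371 km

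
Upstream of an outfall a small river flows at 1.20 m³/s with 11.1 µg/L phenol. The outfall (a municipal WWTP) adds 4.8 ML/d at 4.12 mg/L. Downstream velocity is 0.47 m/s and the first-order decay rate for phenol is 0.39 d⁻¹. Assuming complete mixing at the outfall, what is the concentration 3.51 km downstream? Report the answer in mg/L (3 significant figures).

0.187 mg/L

4.8 ML/d = 0.05556 m³/s.
11.1 µg/L = 0.0111 mg/L.
After complete mixing, C₀ = (0.05556·4.12 + 1.2·0.0111) / 1.256 = 0.1929 mg/L.
Travel time t = 3510 m / 0.47 m/s = 7468 s = 0.08644 d.
C = 0.1929·exp(−0.39·0.08644) = 0.1929·0.9669 = 0.1865 mg/L.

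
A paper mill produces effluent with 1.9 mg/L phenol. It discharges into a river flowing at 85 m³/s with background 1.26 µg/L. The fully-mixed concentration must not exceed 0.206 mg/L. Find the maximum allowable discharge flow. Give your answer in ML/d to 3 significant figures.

1.26 µg/L = 0.00126 mg/L.
Mass balance at complete mixing: C_std·(Q_w + Q_r) = Q_w·C_e + Q_r·C_b.
Rearranging, Q_w = Q_r·(C_std − C_b)/(C_e − C_std) = 85·(0.206 − 0.00126) / (1.9 − 0.206) = 10.27 m³/s.
= 887.6 ML/d.

888 ML/d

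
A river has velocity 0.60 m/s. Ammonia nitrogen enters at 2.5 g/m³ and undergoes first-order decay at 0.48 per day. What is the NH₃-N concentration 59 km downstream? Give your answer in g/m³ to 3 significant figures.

Travel time t = 59 km / 0.60 m/s = 5.9e+04/0.60 = 9.833e+04 s = 1.138 d.
First-order decay: C = 2.5·exp(−0.48·1.138) = 2.5·0.5791 = 1.448 g/m³.

1.45 g/m³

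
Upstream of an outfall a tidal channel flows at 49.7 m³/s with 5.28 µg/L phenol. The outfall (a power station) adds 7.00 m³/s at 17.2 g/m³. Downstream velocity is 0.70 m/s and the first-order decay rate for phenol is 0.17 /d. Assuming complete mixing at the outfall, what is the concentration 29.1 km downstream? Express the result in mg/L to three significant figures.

1.96 mg/L

5.28 µg/L = 0.00528 mg/L.
After complete mixing, C₀ = (7·17.2 + 49.7·0.00528) / 56.7 = 2.128 mg/L.
Travel time t = 2.91e+04 m / 0.70 m/s = 4.157e+04 s = 0.4812 d.
C = 2.128·exp(−0.17·0.4812) = 2.128·0.9215 = 1.961 mg/L.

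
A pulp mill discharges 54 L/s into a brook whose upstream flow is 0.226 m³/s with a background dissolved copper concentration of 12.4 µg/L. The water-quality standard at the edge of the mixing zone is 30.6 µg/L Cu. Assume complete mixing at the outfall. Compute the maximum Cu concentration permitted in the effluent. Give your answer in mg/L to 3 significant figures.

0.107 mg/L

54 L/s = 0.054 m³/s.
12.4 µg/L = 0.0124 mg/L.
30.6 µg/L = 0.0306 mg/L.
Mass balance: 0.0306·0.28 = 0.054·Cₑ + 0.226·0.0124.
Cₑ = (0.008568 − 0.002802) / 0.054 = 0.1068 mg/L.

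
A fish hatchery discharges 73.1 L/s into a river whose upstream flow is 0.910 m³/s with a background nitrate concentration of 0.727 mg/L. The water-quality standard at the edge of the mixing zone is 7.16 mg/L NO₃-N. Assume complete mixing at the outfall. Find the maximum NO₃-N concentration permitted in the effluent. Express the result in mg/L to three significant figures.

73.1 L/s = 0.0731 m³/s.
Mass balance: 7.16·0.9831 = 0.0731·Cₑ + 0.91·0.727.
Cₑ = (7.039 − 0.6616) / 0.0731 = 87.24 mg/L.

87.2 mg/L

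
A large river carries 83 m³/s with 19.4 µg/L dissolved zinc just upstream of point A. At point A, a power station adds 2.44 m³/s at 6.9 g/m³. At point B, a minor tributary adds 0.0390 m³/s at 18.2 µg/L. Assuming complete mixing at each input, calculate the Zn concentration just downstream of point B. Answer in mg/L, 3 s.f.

19.4 µg/L = 0.0194 mg/L.
After input A: C = (83·0.0194 + 2.44·6.9) / 85.44 = 0.2159 mg/L.
18.2 µg/L = 0.0182 mg/L.
After input B: C = (85.44·0.2159 + 0.039·0.0182) / 85.48 = 0.2158 mg/L.

0.216 mg/L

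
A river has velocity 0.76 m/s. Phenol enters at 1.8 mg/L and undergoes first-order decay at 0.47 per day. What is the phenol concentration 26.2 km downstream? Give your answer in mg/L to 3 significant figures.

1.49 mg/L

Travel time t = 26.2 km / 0.76 m/s = 2.62e+04/0.76 = 3.447e+04 s = 0.399 d.
First-order decay: C = 1.8·exp(−0.47·0.399) = 1.8·0.829 = 1.492 mg/L.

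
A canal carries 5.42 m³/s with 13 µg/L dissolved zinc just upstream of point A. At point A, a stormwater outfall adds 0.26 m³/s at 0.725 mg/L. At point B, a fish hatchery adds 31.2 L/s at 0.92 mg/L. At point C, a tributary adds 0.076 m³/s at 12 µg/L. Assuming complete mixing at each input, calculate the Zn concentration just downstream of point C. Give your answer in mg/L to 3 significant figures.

0.0499 mg/L

13 µg/L = 0.013 mg/L.
After input A: C = (5.42·0.013 + 0.26·0.725) / 5.68 = 0.04559 mg/L.
31.2 L/s = 0.0312 m³/s.
After input B: C = (5.68·0.04559 + 0.0312·0.92) / 5.711 = 0.05037 mg/L.
12 µg/L = 0.012 mg/L.
After input C: C = (5.711·0.05037 + 0.076·0.012) / 5.787 = 0.04986 mg/L.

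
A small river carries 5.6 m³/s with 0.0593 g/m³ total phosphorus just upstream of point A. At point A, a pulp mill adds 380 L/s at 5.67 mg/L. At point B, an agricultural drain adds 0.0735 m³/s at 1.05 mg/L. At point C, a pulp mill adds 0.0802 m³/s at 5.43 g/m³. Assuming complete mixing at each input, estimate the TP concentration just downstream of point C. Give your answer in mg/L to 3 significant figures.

0.489 mg/L

380 L/s = 0.38 m³/s.
After input A: C = (5.6·0.0593 + 0.38·5.67) / 5.98 = 0.4158 mg/L.
After input B: C = (5.98·0.4158 + 0.0735·1.05) / 6.053 = 0.4235 mg/L.
After input C: C = (6.053·0.4235 + 0.0802·5.43) / 6.134 = 0.489 mg/L.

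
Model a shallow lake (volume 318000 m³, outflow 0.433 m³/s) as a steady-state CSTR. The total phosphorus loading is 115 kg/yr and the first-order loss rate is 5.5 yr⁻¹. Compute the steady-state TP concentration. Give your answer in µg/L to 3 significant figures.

7.46 µg/L

Outflow Q = 0.433 m³/s × 3.156e+07 s/yr = 1.366e+07 m³/yr.
Steady-state CSTR mass balance: W = Q·C + k·V·C, so C = W/(Q + kV).
Q + kV = 1.366e+07 + 5.5·318000 = 1.541e+07 m³/yr.
C = 115/1.541e+07 = 7.461e-06 kg/m³ = 0.007461 mg/L = 7.461 µg/L.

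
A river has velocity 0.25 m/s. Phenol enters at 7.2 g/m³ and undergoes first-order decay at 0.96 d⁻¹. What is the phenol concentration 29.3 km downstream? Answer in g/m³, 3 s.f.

1.96 g/m³

Travel time t = 29.3 km / 0.25 m/s = 2.93e+04/0.25 = 1.172e+05 s = 1.356 d.
First-order decay: C = 7.2·exp(−0.96·1.356) = 7.2·0.2719 = 1.958 g/m³.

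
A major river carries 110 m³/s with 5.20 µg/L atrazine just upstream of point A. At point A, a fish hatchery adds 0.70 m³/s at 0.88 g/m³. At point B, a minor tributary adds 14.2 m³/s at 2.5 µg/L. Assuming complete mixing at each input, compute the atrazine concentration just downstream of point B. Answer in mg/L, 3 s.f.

0.00980 mg/L

5.20 µg/L = 0.0052 mg/L.
After input A: C = (110·0.0052 + 0.7·0.88) / 110.7 = 0.01073 mg/L.
2.5 µg/L = 0.0025 mg/L.
After input B: C = (110.7·0.01073 + 14.2·0.0025) / 124.9 = 0.009796 mg/L.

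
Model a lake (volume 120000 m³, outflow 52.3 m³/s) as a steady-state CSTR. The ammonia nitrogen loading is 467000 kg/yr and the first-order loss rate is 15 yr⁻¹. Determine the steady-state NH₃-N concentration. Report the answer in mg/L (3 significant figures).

Outflow Q = 52.3 m³/s × 3.156e+07 s/yr = 1.65e+09 m³/yr.
Steady-state CSTR mass balance: W = Q·C + k·V·C, so C = W/(Q + kV).
Q + kV = 1.65e+09 + 15·120000 = 1.652e+09 m³/yr.
C = 467000/1.652e+09 = 0.0002826 kg/m³ = 0.2826 mg/L.

0.283 mg/L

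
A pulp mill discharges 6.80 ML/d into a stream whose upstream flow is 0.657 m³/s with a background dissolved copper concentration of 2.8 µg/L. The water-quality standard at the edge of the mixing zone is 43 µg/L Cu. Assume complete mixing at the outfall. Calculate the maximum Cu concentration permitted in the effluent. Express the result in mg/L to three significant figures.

6.80 ML/d = 0.0787 m³/s.
2.8 µg/L = 0.0028 mg/L.
43 µg/L = 0.043 mg/L.
Mass balance: 0.043·0.7357 = 0.0787·Cₑ + 0.657·0.0028.
Cₑ = (0.03164 − 0.00184) / 0.0787 = 0.3786 mg/L.

0.379 mg/L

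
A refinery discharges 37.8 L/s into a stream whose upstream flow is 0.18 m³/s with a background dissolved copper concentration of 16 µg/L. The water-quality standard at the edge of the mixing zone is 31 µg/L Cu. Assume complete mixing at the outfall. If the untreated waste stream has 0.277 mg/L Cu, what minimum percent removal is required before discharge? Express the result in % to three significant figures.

63.0 %

37.8 L/s = 0.0378 m³/s.
16 µg/L = 0.016 mg/L.
31 µg/L = 0.031 mg/L.
Mass balance: 0.031·0.2178 = 0.0378·Cₑ + 0.18·0.016.
Cₑ = (0.006752 − 0.00288) / 0.0378 = 0.1024 mg/L.
Required removal = 1 − 0.1024/0.277 = 63.02 %.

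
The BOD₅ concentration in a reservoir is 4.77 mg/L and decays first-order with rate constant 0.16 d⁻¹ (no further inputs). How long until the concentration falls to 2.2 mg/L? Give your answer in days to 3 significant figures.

t = ln(C₀/C)/k = ln(4.77/2.2)/0.16 = 0.7739/0.16 = 4.837 d.

4.84 d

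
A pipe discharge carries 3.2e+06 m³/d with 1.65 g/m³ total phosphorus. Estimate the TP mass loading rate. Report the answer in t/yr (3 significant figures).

3.2e+06 m³/d = 37.04 m³/s.
Mass flux = Q·C = 37.04 m³/s × 1.65 g/m³ = 61.11 g/s.
= 61.11 g/s × 31.56 = 1929 t/yr.

1930 t/yr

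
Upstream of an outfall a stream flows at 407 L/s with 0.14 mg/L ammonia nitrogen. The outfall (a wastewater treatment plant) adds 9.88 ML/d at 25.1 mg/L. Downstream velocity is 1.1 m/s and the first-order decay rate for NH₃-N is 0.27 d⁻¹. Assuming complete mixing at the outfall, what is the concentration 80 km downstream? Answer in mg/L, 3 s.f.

4.47 mg/L

9.88 ML/d = 0.1144 m³/s.
407 L/s = 0.407 m³/s.
After complete mixing, C₀ = (0.1144·25.1 + 0.407·0.14) / 0.5214 = 5.615 mg/L.
Travel time t = 8e+04 m / 1.1 m/s = 7.273e+04 s = 0.8418 d.
C = 5.615·exp(−0.27·0.8418) = 5.615·0.7967 = 4.473 mg/L.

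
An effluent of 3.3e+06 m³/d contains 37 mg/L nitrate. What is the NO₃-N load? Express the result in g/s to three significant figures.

3.3e+06 m³/d = 38.19 m³/s.
Mass flux = Q·C = 38.19 m³/s × 37 g/m³ = 1413 g/s.

1410 g/s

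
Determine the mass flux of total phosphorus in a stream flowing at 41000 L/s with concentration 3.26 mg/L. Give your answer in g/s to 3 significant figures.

134 g/s

41000 L/s = 41 m³/s.
Mass flux = Q·C = 41 m³/s × 3.26 g/m³ = 133.7 g/s.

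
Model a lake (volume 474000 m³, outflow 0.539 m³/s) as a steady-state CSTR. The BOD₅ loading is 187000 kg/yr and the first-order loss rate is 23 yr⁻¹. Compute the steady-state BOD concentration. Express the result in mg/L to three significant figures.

6.70 mg/L

Outflow Q = 0.539 m³/s × 3.156e+07 s/yr = 1.701e+07 m³/yr.
Steady-state CSTR mass balance: W = Q·C + k·V·C, so C = W/(Q + kV).
Q + kV = 1.701e+07 + 23·474000 = 2.791e+07 m³/yr.
C = 187000/2.791e+07 = 0.0067 kg/m³ = 6.7 mg/L.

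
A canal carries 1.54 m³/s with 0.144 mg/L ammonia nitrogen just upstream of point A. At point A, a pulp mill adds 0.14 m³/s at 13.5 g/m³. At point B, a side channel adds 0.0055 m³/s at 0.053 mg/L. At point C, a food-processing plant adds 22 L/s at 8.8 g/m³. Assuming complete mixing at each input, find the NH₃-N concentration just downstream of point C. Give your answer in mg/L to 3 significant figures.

1.35 mg/L

After input A: C = (1.54·0.144 + 0.14·13.5) / 1.68 = 1.257 mg/L.
After input B: C = (1.68·1.257 + 0.0055·0.053) / 1.686 = 1.253 mg/L.
22 L/s = 0.022 m³/s.
After input C: C = (1.686·1.253 + 0.022·8.8) / 1.708 = 1.35 mg/L.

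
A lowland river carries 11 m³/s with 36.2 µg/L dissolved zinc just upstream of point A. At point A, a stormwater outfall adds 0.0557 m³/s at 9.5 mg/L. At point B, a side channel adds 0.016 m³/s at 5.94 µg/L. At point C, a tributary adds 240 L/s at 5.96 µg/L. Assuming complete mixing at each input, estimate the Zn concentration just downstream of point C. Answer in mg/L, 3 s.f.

0.0821 mg/L

36.2 µg/L = 0.0362 mg/L.
After input A: C = (11·0.0362 + 0.0557·9.5) / 11.06 = 0.08388 mg/L.
5.94 µg/L = 0.00594 mg/L.
After input B: C = (11.06·0.08388 + 0.016·0.00594) / 11.07 = 0.08377 mg/L.
240 L/s = 0.24 m³/s.
5.96 µg/L = 0.00596 mg/L.
After input C: C = (11.07·0.08377 + 0.24·0.00596) / 11.31 = 0.08212 mg/L.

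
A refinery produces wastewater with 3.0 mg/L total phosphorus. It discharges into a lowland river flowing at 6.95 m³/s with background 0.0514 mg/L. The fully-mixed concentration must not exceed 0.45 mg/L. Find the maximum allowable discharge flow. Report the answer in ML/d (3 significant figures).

Mass balance at complete mixing: C_std·(Q_w + Q_r) = Q_w·C_e + Q_r·C_b.
Rearranging, Q_w = Q_r·(C_std − C_b)/(C_e − C_std) = 6.95·(0.45 − 0.0514) / (3 − 0.45) = 1.086 m³/s.
= 93.86 ML/d.

93.9 ML/d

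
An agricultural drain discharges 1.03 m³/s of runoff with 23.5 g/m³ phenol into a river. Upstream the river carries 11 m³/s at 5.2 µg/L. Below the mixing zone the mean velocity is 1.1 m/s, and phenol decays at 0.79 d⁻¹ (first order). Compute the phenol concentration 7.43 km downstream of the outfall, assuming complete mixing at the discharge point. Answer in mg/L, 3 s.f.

5.2 µg/L = 0.0052 mg/L.
After complete mixing, C₀ = (1.03·23.5 + 11·0.0052) / 12.03 = 2.017 mg/L.
Travel time t = 7430 m / 1.1 m/s = 6755 s = 0.07818 d.
C = 2.017·exp(−0.79·0.07818) = 2.017·0.9401 = 1.896 mg/L.

1.90 mg/L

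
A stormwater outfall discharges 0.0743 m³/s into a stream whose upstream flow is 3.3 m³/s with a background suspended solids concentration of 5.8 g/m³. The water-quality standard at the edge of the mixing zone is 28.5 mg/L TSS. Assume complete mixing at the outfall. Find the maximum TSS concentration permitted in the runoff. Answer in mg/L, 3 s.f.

1040 mg/L

Mass balance: 28.5·3.374 = 0.0743·Cₑ + 3.3·5.8.
Cₑ = (96.17 − 19.14) / 0.0743 = 1037 mg/L.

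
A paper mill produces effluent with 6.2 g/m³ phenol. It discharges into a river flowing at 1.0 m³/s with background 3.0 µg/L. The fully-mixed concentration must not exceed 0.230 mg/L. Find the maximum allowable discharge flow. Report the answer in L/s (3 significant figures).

38.0 L/s

3.0 µg/L = 0.003 mg/L.
Mass balance at complete mixing: C_std·(Q_w + Q_r) = Q_w·C_e + Q_r·C_b.
Rearranging, Q_w = Q_r·(C_std − C_b)/(C_e − C_std) = 1.0·(0.23 − 0.003) / (6.2 − 0.23) = 0.03802 m³/s.
= 38.02 L/s.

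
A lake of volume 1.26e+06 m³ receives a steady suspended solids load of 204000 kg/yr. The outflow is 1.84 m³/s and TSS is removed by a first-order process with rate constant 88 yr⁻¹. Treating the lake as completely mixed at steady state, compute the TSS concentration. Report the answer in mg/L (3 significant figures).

Outflow Q = 1.84 m³/s × 3.156e+07 s/yr = 5.807e+07 m³/yr.
Steady-state CSTR mass balance: W = Q·C + k·V·C, so C = W/(Q + kV).
Q + kV = 5.807e+07 + 88·1.26e+06 = 1.689e+08 m³/yr.
C = 204000/1.689e+08 = 0.001207 kg/m³ = 1.207 mg/L.

1.21 mg/L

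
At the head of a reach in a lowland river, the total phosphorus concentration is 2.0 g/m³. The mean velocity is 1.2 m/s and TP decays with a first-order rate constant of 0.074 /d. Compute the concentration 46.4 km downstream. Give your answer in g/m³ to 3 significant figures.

1.93 g/m³

Travel time t = 46.4 km / 1.2 m/s = 4.64e+04/1.2 = 3.867e+04 s = 0.4475 d.
First-order decay: C = 2.0·exp(−0.074·0.4475) = 2.0·0.9674 = 1.935 g/m³.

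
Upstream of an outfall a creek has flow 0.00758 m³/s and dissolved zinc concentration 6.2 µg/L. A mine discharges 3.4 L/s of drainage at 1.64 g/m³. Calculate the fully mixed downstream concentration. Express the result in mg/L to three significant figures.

0.512 mg/L

3.4 L/s = 0.0034 m³/s.
6.2 µg/L = 0.0062 mg/L.
Flow-weighted mixing gives C = (0.0034·1.64 + 0.00758·0.0062) / (0.0034 + 0.00758) = 0.005623/0.01098 = 0.5121 mg/L.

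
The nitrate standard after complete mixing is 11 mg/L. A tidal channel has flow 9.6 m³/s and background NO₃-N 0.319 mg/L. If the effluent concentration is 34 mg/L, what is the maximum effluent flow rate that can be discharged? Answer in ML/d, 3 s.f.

Mass balance at complete mixing: C_std·(Q_w + Q_r) = Q_w·C_e + Q_r·C_b.
Rearranging, Q_w = Q_r·(C_std − C_b)/(C_e − C_std) = 9.6·(11 − 0.319) / (34 − 11) = 4.458 m³/s.
= 385.2 ML/d.

385 ML/d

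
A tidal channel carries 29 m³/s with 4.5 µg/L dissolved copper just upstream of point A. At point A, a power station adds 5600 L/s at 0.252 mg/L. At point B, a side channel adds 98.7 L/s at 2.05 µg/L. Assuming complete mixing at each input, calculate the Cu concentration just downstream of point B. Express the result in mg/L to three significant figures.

0.0444 mg/L

4.5 µg/L = 0.0045 mg/L.
5600 L/s = 5.6 m³/s.
After input A: C = (29·0.0045 + 5.6·0.252) / 34.6 = 0.04456 mg/L.
98.7 L/s = 0.0987 m³/s.
2.05 µg/L = 0.00205 mg/L.
After input B: C = (34.6·0.04456 + 0.0987·0.00205) / 34.7 = 0.04444 mg/L.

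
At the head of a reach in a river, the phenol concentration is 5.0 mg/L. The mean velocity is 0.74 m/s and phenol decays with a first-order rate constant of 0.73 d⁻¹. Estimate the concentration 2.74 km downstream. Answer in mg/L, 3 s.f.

4.85 mg/L

Travel time t = 2.74 km / 0.74 m/s = 2740/0.74 = 3703 s = 0.04286 d.
First-order decay: C = 5.0·exp(−0.73·0.04286) = 5.0·0.9692 = 4.846 mg/L.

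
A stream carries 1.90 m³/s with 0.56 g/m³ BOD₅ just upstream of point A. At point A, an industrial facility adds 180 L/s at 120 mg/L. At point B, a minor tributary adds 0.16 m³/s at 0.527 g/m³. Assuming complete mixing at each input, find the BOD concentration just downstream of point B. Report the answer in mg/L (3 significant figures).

180 L/s = 0.18 m³/s.
After input A: C = (1.9·0.56 + 0.18·120) / 2.08 = 10.9 mg/L.
After input B: C = (2.08·10.9 + 0.16·0.527) / 2.24 = 10.16 mg/L.

10.2 mg/L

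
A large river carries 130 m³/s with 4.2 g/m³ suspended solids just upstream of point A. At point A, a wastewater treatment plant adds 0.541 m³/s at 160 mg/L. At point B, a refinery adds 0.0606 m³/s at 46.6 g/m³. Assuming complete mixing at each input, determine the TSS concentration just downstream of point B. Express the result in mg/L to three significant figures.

After input A: C = (130·4.2 + 0.541·160) / 130.5 = 4.846 mg/L.
After input B: C = (130.5·4.846 + 0.0606·46.6) / 130.6 = 4.865 mg/L.

4.87 mg/L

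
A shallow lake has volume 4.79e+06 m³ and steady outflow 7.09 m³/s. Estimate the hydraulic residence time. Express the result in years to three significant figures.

0.0214 yr

Q = 7.09 m³/s × 3.156e+07 s/yr = 2.237e+08 m³/yr.
Hydraulic residence time τ = V/Q = 4.79e+06/2.237e+08 = 0.02141 yr.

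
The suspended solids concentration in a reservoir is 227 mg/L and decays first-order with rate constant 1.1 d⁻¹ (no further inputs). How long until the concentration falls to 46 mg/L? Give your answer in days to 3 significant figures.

t = ln(C₀/C)/k = ln(227/46)/1.1 = 1.596/1.1 = 1.451 d.

1.45 d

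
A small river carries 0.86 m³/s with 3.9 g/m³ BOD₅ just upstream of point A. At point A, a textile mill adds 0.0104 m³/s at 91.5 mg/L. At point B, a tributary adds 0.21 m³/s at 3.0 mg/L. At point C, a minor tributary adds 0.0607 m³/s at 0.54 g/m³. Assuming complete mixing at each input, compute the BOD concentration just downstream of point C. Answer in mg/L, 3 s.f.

After input A: C = (0.86·3.9 + 0.0104·91.5) / 0.8704 = 4.947 mg/L.
After input B: C = (0.8704·4.947 + 0.21·3) / 1.08 = 4.568 mg/L.
After input C: C = (1.08·4.568 + 0.0607·0.54) / 1.141 = 4.354 mg/L.

4.35 mg/L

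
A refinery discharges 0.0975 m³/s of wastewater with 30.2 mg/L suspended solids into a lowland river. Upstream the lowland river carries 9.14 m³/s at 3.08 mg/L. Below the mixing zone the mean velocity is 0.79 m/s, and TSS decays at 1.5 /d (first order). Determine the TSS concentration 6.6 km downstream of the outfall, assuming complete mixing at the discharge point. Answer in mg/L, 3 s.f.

After complete mixing, C₀ = (0.0975·30.2 + 9.14·3.08) / 9.238 = 3.366 mg/L.
Travel time t = 6600 m / 0.79 m/s = 8354 s = 0.09669 d.
C = 3.366·exp(−1.5·0.09669) = 3.366·0.865 = 2.912 mg/L.

2.91 mg/L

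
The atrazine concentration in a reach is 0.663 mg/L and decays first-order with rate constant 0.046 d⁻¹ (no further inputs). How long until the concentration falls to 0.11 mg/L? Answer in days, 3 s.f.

t = ln(C₀/C)/k = ln(0.663/0.11)/0.046 = 1.796/0.046 = 39.05 d.

39.0 d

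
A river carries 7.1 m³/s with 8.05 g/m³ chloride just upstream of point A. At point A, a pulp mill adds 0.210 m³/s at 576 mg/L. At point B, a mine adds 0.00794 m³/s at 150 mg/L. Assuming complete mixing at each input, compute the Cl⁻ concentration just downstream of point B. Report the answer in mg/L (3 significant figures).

After input A: C = (7.1·8.05 + 0.21·576) / 7.31 = 24.37 mg/L.
After input B: C = (7.31·24.37 + 0.00794·150) / 7.318 = 24.5 mg/L.

24.5 mg/L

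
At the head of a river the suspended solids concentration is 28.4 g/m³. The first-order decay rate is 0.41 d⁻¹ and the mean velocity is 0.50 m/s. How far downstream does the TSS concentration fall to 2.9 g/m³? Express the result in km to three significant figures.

From C = C₀·e^(−kt), t = ln(C₀/C)/k = ln(28.4/2.9)/0.41 = 2.282/0.41 = 5.565 d.
Distance = v·t = 0.50 m/s × 4.808e+05 s = 2.404e+05 m = 240.4 km.

240 km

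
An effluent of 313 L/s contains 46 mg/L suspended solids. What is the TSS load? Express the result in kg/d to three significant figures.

1240 kg/d

313 L/s = 0.313 m³/s.
Mass flux = Q·C = 0.313 m³/s × 46 g/m³ = 14.4 g/s.
= 14.4 g/s × 86.4 = 1244 kg/d.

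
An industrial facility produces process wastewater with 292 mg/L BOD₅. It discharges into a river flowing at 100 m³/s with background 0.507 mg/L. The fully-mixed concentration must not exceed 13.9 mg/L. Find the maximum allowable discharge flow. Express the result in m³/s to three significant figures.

4.82 m³/s

Mass balance at complete mixing: C_std·(Q_w + Q_r) = Q_w·C_e + Q_r·C_b.
Rearranging, Q_w = Q_r·(C_std − C_b)/(C_e − C_std) = 100·(13.9 − 0.507) / (292 − 13.9) = 4.816 m³/s.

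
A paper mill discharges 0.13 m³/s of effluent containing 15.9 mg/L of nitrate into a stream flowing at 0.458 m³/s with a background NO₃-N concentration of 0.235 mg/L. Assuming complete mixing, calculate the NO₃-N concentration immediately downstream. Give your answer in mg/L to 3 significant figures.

3.70 mg/L

Flow-weighted mixing gives C = (0.13·15.9 + 0.458·0.235) / (0.13 + 0.458) = 2.175/0.588 = 3.698 mg/L.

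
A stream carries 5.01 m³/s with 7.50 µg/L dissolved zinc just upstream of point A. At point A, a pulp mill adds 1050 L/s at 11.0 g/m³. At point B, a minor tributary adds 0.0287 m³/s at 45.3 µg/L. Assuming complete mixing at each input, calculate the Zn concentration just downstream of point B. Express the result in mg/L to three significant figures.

7.50 µg/L = 0.0075 mg/L.
1050 L/s = 1.05 m³/s.
After input A: C = (5.01·0.0075 + 1.05·11) / 6.06 = 1.912 mg/L.
45.3 µg/L = 0.0453 mg/L.
After input B: C = (6.06·1.912 + 0.0287·0.0453) / 6.089 = 1.903 mg/L.

1.90 mg/L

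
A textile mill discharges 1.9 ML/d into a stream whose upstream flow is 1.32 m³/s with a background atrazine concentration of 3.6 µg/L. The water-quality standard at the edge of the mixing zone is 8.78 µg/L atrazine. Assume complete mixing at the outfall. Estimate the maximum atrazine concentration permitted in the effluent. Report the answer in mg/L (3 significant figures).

1.9 ML/d = 0.02199 m³/s.
3.6 µg/L = 0.0036 mg/L.
8.78 µg/L = 0.00878 mg/L.
Mass balance: 0.00878·1.342 = 0.02199·Cₑ + 1.32·0.0036.
Cₑ = (0.01178 − 0.004752) / 0.02199 = 0.3197 mg/L.

0.320 mg/L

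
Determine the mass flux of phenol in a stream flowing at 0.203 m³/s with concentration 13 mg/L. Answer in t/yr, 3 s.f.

Mass flux = Q·C = 0.203 m³/s × 13 g/m³ = 2.639 g/s.
= 2.639 g/s × 31.56 = 83.28 t/yr.

83.3 t/yr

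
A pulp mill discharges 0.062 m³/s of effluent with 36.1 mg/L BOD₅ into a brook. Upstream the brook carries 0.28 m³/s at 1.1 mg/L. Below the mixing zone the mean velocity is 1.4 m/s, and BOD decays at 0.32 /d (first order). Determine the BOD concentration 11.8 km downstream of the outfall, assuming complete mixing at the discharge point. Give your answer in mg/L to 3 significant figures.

7.22 mg/L

After complete mixing, C₀ = (0.062·36.1 + 0.28·1.1) / 0.342 = 7.445 mg/L.
Travel time t = 1.18e+04 m / 1.4 m/s = 8429 s = 0.09755 d.
C = 7.445·exp(−0.32·0.09755) = 7.445·0.9693 = 7.216 mg/L.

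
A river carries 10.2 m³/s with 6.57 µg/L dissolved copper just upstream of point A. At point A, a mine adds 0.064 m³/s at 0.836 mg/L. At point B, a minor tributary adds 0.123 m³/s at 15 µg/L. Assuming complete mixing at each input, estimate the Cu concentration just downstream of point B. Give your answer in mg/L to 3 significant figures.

0.0118 mg/L

6.57 µg/L = 0.00657 mg/L.
After input A: C = (10.2·0.00657 + 0.064·0.836) / 10.26 = 0.01174 mg/L.
15 µg/L = 0.015 mg/L.
After input B: C = (10.26·0.01174 + 0.123·0.015) / 10.39 = 0.01178 mg/L.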